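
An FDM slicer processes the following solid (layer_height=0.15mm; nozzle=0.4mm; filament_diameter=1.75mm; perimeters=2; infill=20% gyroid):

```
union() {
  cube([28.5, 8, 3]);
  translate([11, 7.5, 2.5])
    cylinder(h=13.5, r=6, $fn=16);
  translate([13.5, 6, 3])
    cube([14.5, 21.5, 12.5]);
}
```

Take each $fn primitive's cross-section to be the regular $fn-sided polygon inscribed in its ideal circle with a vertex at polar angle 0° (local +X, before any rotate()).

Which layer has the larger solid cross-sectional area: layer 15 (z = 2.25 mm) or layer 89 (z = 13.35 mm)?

layer 89 (z = 13.35 mm)

Layer 15 (z = 2.25): the cube is present — its section is the full 28.5×8 rectangle (area 228.00 mm²); the cylinder at (11, 7.5) is not intersected at this z (z outside [2.5, 16]); the cube at (13.5, 6) is not intersected at this z (z outside [3, 15.5]); Combining (union): only the 28.5×8 cube is present, so the union is just that shape — area = 228.00 mm². So its area = 228.00 mm². Layer 89 (z = 13.35): the cube is not intersected at this z (z outside [0, 3]); the cylinder at (11, 7.5): section is a regular 16-gon, circumradius r=6 (area = (16/2)·6.000²·sin(360°/16) = 110.21 mm²); the cube at (13.5, 6) is present — its section is the full 14.5×21.5 rectangle (area 311.75 mm²); Merging all regions: the regions partially overlap — summed areas 421.96 mm² minus the doubly-counted overlap 18.21 mm² gives 403.75 mm² — area = 403.75 mm². So its area = 403.75 mm². Layer 89 is larger (403.75 vs 228.00 mm²).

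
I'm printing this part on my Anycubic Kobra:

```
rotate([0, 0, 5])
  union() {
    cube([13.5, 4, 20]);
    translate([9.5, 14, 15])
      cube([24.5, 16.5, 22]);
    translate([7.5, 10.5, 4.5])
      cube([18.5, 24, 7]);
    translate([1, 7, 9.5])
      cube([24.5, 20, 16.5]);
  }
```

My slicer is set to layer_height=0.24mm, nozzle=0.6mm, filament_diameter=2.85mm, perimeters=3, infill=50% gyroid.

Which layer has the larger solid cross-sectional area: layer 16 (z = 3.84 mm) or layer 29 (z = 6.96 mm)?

Layer 16 (z = 3.84): the cube is present — its section is the full 13.5×4 rectangle (area 54.00 mm²); the cube at (9.5, 14) does not reach this height (z outside [15, 37]); the cube at (7.5, 10.5) does not reach this height (z outside [4.5, 11.5]); the cube at (1, 7) is absent (z outside [9.5, 26]); Merging all regions: only the 13.5×4 cube is present, so the union is just that shape — area = 54.00 mm²; (whole slice rotated 5° about Z — lengths, areas and connectivity unchanged). So its area = 54.00 mm². Layer 29 (z = 6.96): the 13.5×4 cube contributes its full rectangle (area 54.00 mm²); the cube at (9.5, 14) is not intersected at this z (z outside [15, 37]); the cube at (7.5, 10.5) is present — its section is the full 18.5×24 rectangle (area 444.00 mm²); the cube at (1, 7) is not intersected at this z (z outside [9.5, 26]); Taking the union: the 2 present regions are separate (no shared area or edge), so areas and boundary lengths simply add and each stays a separate island — area = 498.00 mm²; (whole slice rotated 5° about Z — lengths, areas and connectivity unchanged). So its area = 498.00 mm². Layer 29 is larger (498.00 vs 54.00 mm²).

layer 29 (z = 6.96 mm)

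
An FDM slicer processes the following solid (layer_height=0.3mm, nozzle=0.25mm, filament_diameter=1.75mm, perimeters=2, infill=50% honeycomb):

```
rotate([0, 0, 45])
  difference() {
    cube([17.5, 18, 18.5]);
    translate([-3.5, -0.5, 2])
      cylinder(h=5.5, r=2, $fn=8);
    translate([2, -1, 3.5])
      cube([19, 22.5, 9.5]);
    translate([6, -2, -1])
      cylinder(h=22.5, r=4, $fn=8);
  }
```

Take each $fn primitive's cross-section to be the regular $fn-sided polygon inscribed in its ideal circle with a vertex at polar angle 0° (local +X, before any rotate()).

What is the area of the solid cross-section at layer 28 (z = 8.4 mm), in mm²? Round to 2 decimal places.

36.00 mm²

At z = 8.4 mm: the cube is present — its section is the full 17.5×18 rectangle (area 315.00 mm²); the cylinder at (-3.5, -0.5) is not intersected at this z (z outside [2, 7.5]); the 19×22.5 cube at (2, -1) contributes its full rectangle (area 427.50 mm²); the r=4 cylinder at (6, -2) gives a regular 8-gon of circumradius 4 (constant along its height) (area = (8/2)·4.000²·sin(360°/8) = 45.25 mm²); Subtracting the remaining from the first: starting from the 17.5×18 cube (315.00 mm²), the 19×22.5 cube at (2, -1) partially overlaps it — only the 279.00 mm² overlap (of its 427.50 mm²) is removed, clipping the outline; the r=4 cylinder at (6, -2) misses the remaining region (no effect) — area = 36.00 mm²; (rotated 45° about Z; rotation is an isometry so areas/perimeters/island counts are preserved). Overall, the cross-section is a single solid region. Net area = 36.00 mm².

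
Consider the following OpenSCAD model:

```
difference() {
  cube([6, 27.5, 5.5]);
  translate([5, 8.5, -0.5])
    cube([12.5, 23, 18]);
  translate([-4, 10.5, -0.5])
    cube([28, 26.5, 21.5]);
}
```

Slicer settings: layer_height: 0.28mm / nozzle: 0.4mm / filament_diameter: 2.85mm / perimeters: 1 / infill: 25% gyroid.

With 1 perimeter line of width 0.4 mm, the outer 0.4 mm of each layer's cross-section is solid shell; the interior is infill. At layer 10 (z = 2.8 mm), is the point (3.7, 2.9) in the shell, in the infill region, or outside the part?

infill

At z = 2.8 mm: the cube (footprint 6×27.5) is included at this height; the cube at (5, 8.5) (footprint 12.5×23) is included at this height; the cube at (-4, 10.5) (footprint 28×26.5) is included at this height; Subtracting the remaining from the first: starting from the 6×27.5 cube, the 12.5×23 cube at (5, 8.5) partially overlaps it — only the 19.00 mm² overlap (of its 287.50 mm²) is removed, clipping the outline; the 28×26.5 cube at (-4, 10.5) partially overlaps it — only the 85.00 mm² overlap (of its 742.00 mm²) is removed, clipping the outline — 1 connected region. Overall, the cross-section is a single solid region. The nearest boundary edge runs (6.00, 8.50)→(6.00, 0.00); distance from the point to it = 2.30 mm. The point is inside the cross-section and 2.30 mm from the nearest boundary — more than the 0.4 mm shell width (1 × 0.4), so it's in the infill interior.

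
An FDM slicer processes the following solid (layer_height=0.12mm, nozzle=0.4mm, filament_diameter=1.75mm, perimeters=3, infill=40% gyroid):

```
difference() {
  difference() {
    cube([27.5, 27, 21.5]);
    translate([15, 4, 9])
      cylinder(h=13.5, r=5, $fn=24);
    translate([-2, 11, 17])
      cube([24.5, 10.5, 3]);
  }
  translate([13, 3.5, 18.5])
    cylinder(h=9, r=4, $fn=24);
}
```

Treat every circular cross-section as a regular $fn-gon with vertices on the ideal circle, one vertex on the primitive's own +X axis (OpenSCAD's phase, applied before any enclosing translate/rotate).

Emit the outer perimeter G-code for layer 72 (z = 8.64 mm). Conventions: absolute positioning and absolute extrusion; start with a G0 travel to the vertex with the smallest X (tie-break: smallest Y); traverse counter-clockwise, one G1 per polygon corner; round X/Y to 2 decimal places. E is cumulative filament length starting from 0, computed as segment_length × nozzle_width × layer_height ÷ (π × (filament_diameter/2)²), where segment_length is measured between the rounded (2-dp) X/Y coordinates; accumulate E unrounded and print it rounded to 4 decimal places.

At z = 8.64 mm: the 27.5×27 cube contributes its full rectangle; the cylinder at (15, 4) is absent (z outside [9, 22.5]); the cube at (-2, 11) does not reach this height (z outside [17, 20]); Taking the first minus the rest: none of the subtracted shapes is present at this height, so the 27.5×27 cube is unchanged — 1 connected region; the cylinder at (13, 3.5) is absent (z outside [18.5, 27.5]); After the difference (first − rest): none of the subtracted shapes is present at this height, so that combined region is unchanged — 1 connected region. The outline is a single polygon with 4 vertices. Extrusion per mm of travel: 0.4 × 0.12 / (π × 0.875²) = 0.019956. Accumulating E over each segment gives final E = 2.1752.

G0 X0.00 Y0.00 Z8.64
G1 X27.50 Y0.00 E0.5488
G1 X27.50 Y27.00 E1.0876
G1 X0.00 Y27.00 E1.6364
G1 X0.00 Y0.00 E2.1752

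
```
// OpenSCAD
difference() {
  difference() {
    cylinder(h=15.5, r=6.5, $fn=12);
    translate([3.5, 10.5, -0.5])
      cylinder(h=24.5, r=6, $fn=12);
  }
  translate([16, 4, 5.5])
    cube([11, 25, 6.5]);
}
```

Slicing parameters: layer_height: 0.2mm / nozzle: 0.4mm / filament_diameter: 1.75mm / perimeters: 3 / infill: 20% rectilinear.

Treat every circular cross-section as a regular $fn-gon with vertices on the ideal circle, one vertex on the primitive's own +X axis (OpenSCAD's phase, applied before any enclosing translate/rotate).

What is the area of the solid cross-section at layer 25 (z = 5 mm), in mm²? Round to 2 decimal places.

122.65 mm²

At z = 5 mm: the r=6.5 cylinder contributes a regular 12-gon of circumradius 6.5 (area = (12/2)·6.500²·sin(360°/12) = 126.75 mm²); the r=6 cylinder at (3.5, 10.5) contributes a regular 12-gon of circumradius 6 (area = (12/2)·6.000²·sin(360°/12) = 108.00 mm²); Taking the first minus the rest: starting from the r=6.5 cylinder (126.75 mm²), the r=6 cylinder at (3.5, 10.5) partially overlaps it — only the 4.10 mm² overlap (of its 108.00 mm²) is removed, clipping the outline — area = 122.65 mm²; the cube at (16, 4) does not reach this height (z outside [5.5, 12]); Subtracting the remaining from the first: none of the subtracted shapes is present at this height, so the result so far is unchanged — area = 122.65 mm². Overall, the cross-section is a single solid region. Net area = 122.65 mm².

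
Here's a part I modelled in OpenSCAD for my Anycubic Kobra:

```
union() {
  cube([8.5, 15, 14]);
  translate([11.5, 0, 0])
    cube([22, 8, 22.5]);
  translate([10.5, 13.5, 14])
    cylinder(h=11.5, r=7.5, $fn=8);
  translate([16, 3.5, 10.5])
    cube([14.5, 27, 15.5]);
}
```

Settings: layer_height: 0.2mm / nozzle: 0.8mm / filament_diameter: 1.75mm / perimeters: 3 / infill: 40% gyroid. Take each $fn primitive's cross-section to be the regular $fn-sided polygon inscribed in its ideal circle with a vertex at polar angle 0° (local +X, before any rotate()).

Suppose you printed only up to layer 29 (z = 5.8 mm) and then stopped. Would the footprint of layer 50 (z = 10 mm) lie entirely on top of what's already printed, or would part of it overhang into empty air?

Compare the two slices. At z = 5.8: the cube is present — its section is the full 8.5×15 rectangle (area 127.50 mm²); the cube at (11.5, 0) is present — its section is the full 22×8 rectangle (area 176.00 mm²); the cylinder at (10.5, 13.5) does not reach this height (z outside [14, 25.5]); the cube at (16, 3.5) does not reach this height (z outside [10.5, 26]); Combining (union): the 2 present regions are separate (no shared area or edge), so areas and boundary lengths simply add and each stays a separate island — area = 303.50 mm². At z = 10: the cube is present — its section is the full 8.5×15 rectangle (area 127.50 mm²); the cube at (11.5, 0) is present — its section is the full 22×8 rectangle (area 176.00 mm²); the cylinder at (10.5, 13.5) does not reach this height (z outside [14, 25.5]); the cube at (16, 3.5) is absent (z outside [10.5, 26]); Combining (union): the 2 present regions are separate (no shared area or edge), so areas and boundary lengths simply add and each stays a separate island — area = 303.50 mm². Checking containment: the cross-section at z = 10 is a subset of the cross-section at z = 5.8.

entirely on top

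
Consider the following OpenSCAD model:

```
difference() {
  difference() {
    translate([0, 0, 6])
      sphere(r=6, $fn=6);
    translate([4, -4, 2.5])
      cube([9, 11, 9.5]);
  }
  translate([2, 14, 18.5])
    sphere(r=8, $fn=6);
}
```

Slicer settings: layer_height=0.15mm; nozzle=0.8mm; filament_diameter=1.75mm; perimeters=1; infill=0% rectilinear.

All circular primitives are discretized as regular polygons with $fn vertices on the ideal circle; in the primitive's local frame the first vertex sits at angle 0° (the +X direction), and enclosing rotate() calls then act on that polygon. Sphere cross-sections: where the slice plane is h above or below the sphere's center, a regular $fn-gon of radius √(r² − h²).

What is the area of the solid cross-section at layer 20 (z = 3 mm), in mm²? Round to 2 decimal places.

67.67 mm²

At z = 3 mm: the r=6 sphere contributes a regular 6-gon of circumradius √(6²−3²) = 5.196 (area = (6/2)·5.196²·sin(360°/6) = 70.15 mm²); the cube at (4, -4) (footprint 9×11) is included at this height (area 99.00 mm²); Subtracting the remaining from the first: starting from the r=6 sphere (70.15 mm²), the 9×11 cube at (4, -4) partially overlaps it — only the 2.48 mm² overlap (of its 99.00 mm²) is removed, clipping the outline — area = 67.67 mm²; the sphere at (2, 14) is not intersected at this z (|z−center|=15.500 > r=8); After the difference (first − rest): none of the subtracted shapes is present at this height, so that combined region is unchanged — area = 67.67 mm². Overall, the cross-section is a single solid region. Net area = 67.67 mm².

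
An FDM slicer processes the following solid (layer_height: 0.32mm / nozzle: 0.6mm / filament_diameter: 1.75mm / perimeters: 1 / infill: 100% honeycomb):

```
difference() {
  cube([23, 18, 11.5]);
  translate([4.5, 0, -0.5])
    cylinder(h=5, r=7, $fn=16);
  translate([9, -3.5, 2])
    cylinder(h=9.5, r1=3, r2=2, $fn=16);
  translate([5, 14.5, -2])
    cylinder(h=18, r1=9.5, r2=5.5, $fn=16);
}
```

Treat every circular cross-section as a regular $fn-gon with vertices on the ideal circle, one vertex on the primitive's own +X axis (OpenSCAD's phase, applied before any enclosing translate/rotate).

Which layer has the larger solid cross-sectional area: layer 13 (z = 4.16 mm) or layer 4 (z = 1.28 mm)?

layer 13 (z = 4.16 mm)

Layer 13 (z = 4.16): the 23×18 cube contributes its full rectangle (area 414.00 mm²); the cylinder at (4.5, 0): section is a regular 16-gon, circumradius r=7 (area = (16/2)·7.000²·sin(360°/16) = 150.01 mm²); the cone at (9, -3.5) (r1=3→r2=2) has section circumradius 2.773 here — a regular 16-gon (area = (16/2)·2.773²·sin(360°/16) = 23.53 mm²); the cone at (5, 14.5) (r1=9.5→r2=5.5) has section circumradius 8.131 here — a regular 16-gon (area = (16/2)·8.131²·sin(360°/16) = 202.41 mm²); After the difference (first − rest): starting from the 23×18 cube (414.00 mm²), the r=7 cylinder at (4.5, 0) partially overlaps it — only the 66.21 mm² overlap (of its 150.01 mm²) is removed, clipping the outline; the cone at (9, -3.5) misses the remaining region (no effect); the cone at (5, 14.5) partially overlaps it — only the 131.66 mm² overlap (of its 202.41 mm²) is removed, clipping the outline — area = 216.13 mm². So its area = 216.13 mm². Layer 4 (z = 1.28): the cube (footprint 23×18) is included at this height (area 414.00 mm²); the r=7 cylinder at (4.5, 0) contributes a regular 16-gon of circumradius 7 (area = (16/2)·7.000²·sin(360°/16) = 150.01 mm²); the cone at (9, -3.5) does not reach this height (z outside [2, 11.5]); the cone at (5, 14.5): at t=0.182 of its height the radius interpolates to r₁+(r₂−r₁)t = 8.771, giving a regular 16-gon of that circumradius (area = (16/2)·8.771²·sin(360°/16) = 235.53 mm²); Subtracting the remaining from the first: starting from the 23×18 cube (414.00 mm²), the r=7 cylinder at (4.5, 0) partially overlaps it — only the 66.21 mm² overlap (of its 150.01 mm²) is removed, clipping the outline; the cone at (5, 14.5) partially overlaps it — only the 142.63 mm² overlap (of its 235.53 mm²) is removed, clipping the outline — area = 205.16 mm². So its area = 205.16 mm². Layer 13 is larger (216.13 vs 205.16 mm²).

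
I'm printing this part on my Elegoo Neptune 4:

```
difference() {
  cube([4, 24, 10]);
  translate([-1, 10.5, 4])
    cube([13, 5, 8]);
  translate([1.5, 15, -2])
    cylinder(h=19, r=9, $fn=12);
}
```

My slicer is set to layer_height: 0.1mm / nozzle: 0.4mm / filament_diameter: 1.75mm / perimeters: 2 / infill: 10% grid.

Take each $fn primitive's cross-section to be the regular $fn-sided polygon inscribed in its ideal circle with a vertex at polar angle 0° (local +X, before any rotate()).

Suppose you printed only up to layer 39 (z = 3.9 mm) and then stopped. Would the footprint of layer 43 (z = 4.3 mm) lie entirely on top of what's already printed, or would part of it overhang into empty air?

Compare the two slices. At z = 3.9: the cube is present — its section is the full 4×24 rectangle (area 96.00 mm²); the cube at (-1, 10.5) is absent (z outside [4, 12]); the r=9 cylinder at (1.5, 15) gives a regular 12-gon of circumradius 9 (constant along its height) (area = (12/2)·9.000²·sin(360°/12) = 243.00 mm²); Taking the first minus the rest: starting from the 4×24 cube (96.00 mm²), the r=9 cylinder at (1.5, 15) partially overlaps it — only the 69.72 mm² overlap (of its 243.00 mm²) is removed, clipping the outline — area = 26.28 mm². At z = 4.3: the cube (footprint 4×24) is included at this height (area 96.00 mm²); the cube at (-1, 10.5) is present — its section is the full 13×5 rectangle (area 65.00 mm²); the r=9 cylinder at (1.5, 15) gives a regular 12-gon of circumradius 9 (constant along its height) (area = (12/2)·9.000²·sin(360°/12) = 243.00 mm²); Taking the first minus the rest: starting from the 4×24 cube (96.00 mm²), the 13×5 cube at (-1, 10.5) partially overlaps it — only the 20.00 mm² overlap (of its 65.00 mm²) is removed, clipping the outline; the r=9 cylinder at (1.5, 15) partially overlaps it — only the 49.72 mm² overlap (of its 243.00 mm²) is removed, clipping the outline — area = 26.28 mm². Checking containment: the cross-section at z = 4.3 is a subset of the cross-section at z = 3.9.

entirely on top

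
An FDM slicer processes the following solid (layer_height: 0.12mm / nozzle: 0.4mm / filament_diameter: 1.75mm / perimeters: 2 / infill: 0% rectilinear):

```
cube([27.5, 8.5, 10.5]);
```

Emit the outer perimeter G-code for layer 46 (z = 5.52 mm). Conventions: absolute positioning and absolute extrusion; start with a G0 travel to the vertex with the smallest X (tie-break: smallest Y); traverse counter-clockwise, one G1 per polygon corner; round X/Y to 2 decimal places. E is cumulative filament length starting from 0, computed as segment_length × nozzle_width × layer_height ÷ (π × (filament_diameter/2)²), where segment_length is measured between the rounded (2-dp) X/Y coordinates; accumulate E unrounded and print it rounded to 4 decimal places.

At z = 5.52 mm: the cube (footprint 27.5×8.5) is included at this height. The outline is a single polygon with 4 vertices. Extrusion per mm of travel: 0.4 × 0.12 / (π × 0.875²) = 0.019956. Accumulating E over each segment gives final E = 1.4368.

G0 X0.00 Y0.00 Z5.52
G1 X27.50 Y0.00 E0.5488
G1 X27.50 Y8.50 E0.7184
G1 X0.00 Y8.50 E1.2672
G1 X0.00 Y0.00 E1.4368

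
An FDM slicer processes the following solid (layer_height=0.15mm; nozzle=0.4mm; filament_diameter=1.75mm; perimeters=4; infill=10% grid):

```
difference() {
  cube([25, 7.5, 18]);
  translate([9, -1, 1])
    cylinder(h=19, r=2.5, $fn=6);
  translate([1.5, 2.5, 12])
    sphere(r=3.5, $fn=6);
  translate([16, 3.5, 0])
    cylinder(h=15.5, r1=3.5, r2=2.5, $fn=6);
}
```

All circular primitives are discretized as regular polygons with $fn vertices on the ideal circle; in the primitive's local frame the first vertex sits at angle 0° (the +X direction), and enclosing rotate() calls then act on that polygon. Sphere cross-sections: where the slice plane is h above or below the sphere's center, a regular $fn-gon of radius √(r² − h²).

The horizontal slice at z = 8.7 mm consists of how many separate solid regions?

At z = 8.7 mm: the cube is present — its section is the full 25×7.5 rectangle; the r=2.5 cylinder at (9, -1) gives a regular 6-gon of circumradius 2.5 (constant along its height); the sphere at (1.5, 2.5): section is a regular 6-gon, circumradius = √(r²−h²) = √(3.5²−3.3²) = 1.166; the cone at (16, 3.5) (r1=3.5→r2=2.5) has section circumradius 2.939 here — a regular 6-gon; Taking the first minus the rest: starting from the 25×7.5 cube, the r=2.5 cylinder at (9, -1) partially overlaps it — only the 3.70 mm² overlap (of its 16.24 mm²) is removed, clipping the outline; the r=3.5 sphere at (1.5, 2.5) lies wholly inside it (removes its full 3.53 mm² and its 7.00 mm outline becomes a hole wall); the cone at (16, 3.5) lies wholly inside it (removes its full 22.44 mm² and its 17.63 mm outline becomes a hole wall) — 1 connected region with 2 holes. The result has 1 disconnected region.

1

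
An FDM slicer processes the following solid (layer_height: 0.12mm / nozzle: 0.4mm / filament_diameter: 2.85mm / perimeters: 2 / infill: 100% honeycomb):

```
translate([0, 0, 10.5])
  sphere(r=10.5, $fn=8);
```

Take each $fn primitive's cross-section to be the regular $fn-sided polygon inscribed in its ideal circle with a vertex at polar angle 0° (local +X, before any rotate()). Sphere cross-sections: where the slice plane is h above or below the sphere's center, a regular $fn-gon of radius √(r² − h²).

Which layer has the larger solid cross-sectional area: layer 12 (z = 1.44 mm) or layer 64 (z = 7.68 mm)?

layer 64 (z = 7.68 mm)

Layer 12 (z = 1.44): the r=10.5 sphere contributes a regular 8-gon of circumradius √(10.5²−9.06²) = 5.307 (area = (8/2)·5.307²·sin(360°/8) = 79.67 mm²). So its area = 79.67 mm². Layer 64 (z = 7.68): the r=10.5 sphere contributes a regular 8-gon of circumradius √(10.5²−2.82²) = 10.114 (area = (8/2)·10.114²·sin(360°/8) = 289.34 mm²). So its area = 289.34 mm². Layer 64 is larger (289.34 vs 79.67 mm²).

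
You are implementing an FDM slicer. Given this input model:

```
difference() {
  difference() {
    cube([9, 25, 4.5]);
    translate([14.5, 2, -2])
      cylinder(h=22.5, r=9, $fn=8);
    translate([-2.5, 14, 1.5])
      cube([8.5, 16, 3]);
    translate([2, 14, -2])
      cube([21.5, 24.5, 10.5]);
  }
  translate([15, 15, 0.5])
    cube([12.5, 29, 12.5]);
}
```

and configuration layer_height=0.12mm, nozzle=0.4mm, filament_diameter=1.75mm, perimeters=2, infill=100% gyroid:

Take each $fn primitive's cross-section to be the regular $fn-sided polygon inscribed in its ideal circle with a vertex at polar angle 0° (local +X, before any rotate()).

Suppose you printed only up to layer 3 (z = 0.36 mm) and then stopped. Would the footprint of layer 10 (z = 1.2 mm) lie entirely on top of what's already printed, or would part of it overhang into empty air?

entirely on top

Compare the two slices. At z = 0.36: the cube is present — its section is the full 9×25 rectangle (area 225.00 mm²); the r=9 cylinder at (14.5, 2) contributes a regular 8-gon of circumradius 9 (area = (8/2)·9.000²·sin(360°/8) = 229.10 mm²); the cube at (-2.5, 14) does not reach this height (z outside [1.5, 4.5]); the 21.5×24.5 cube at (2, 14) contributes its full rectangle (area 526.75 mm²); After the difference (first − rest): starting from the 9×25 cube (225.00 mm²), the r=9 cylinder at (14.5, 2) partially overlaps it — only the 20.21 mm² overlap (of its 229.10 mm²) is removed, clipping the outline; the 21.5×24.5 cube at (2, 14) partially overlaps it — only the 77.00 mm² overlap (of its 526.75 mm²) is removed, clipping the outline — area = 127.79 mm²; the cube at (15, 15) is not intersected at this z (z outside [0.5, 13]); Subtracting the remaining from the first: none of the subtracted shapes is present at this height, so the result so far is unchanged — area = 127.79 mm². At z = 1.2: the 9×25 cube contributes its full rectangle (area 225.00 mm²); the r=9 cylinder at (14.5, 2) contributes a regular 8-gon of circumradius 9 (area = (8/2)·9.000²·sin(360°/8) = 229.10 mm²); the cube at (-2.5, 14) is absent (z outside [1.5, 4.5]); the cube at (2, 14) (footprint 21.5×24.5) is included at this height (area 526.75 mm²); Taking the first minus the rest: starting from the 9×25 cube (225.00 mm²), the r=9 cylinder at (14.5, 2) partially overlaps it — only the 20.21 mm² overlap (of its 229.10 mm²) is removed, clipping the outline; the 21.5×24.5 cube at (2, 14) partially overlaps it — only the 77.00 mm² overlap (of its 526.75 mm²) is removed, clipping the outline — area = 127.79 mm²; the 12.5×29 cube at (15, 15) contributes its full rectangle (area 362.50 mm²); Taking the first minus the rest: starting from the result so far (127.79 mm²), the 12.5×29 cube at (15, 15) misses the remaining region (no effect) — area = 127.79 mm². Checking containment: the cross-section at z = 1.2 is a subset of the cross-section at z = 0.36.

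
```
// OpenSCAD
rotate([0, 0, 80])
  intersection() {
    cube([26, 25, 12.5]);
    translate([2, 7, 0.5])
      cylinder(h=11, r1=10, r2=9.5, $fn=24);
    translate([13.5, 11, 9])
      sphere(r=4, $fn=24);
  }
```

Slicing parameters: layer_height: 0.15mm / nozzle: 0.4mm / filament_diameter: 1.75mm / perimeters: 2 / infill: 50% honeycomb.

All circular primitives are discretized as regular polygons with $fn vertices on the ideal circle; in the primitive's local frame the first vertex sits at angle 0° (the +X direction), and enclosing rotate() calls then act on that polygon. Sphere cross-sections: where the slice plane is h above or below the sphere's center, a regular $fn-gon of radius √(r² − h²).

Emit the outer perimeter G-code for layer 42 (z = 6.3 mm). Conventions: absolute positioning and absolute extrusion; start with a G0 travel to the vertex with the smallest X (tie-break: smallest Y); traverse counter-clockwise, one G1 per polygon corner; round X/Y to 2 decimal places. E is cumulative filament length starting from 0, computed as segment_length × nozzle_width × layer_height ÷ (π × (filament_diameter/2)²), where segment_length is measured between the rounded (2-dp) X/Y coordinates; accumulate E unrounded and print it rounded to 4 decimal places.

At z = 6.3 mm: the cube (footprint 26×25) is included at this height; the cone at (2, 7) contributes a regular 24-gon of circumradius 9.736 (interpolated between r1=10 and r2=9.5 at t=0.527); the sphere at (13.5, 11): section is a regular 24-gon, circumradius = √(r²−h²) = √(4²−2.7²) = 2.951; After intersecting: the cone at (2, 7) partially overlaps the 26×25 cube; clipping to the common part keeps 168.10 mm²; the r=4 sphere at (13.5, 11) partially overlaps the running intersection; clipping to the common part keeps 0.81 mm² — 1 connected region; (whole slice rotated 80° about Z — lengths, areas and connectivity unchanged). The outline is a single polygon with 7 vertices. Extrusion per mm of travel: 0.4 × 0.15 / (π × 0.875²) = 0.024945. Accumulating E over each segment gives final E = 0.1403.

G0 X-9.43 Y12.43 Z6.30
G1 X-9.00 Y12.30 E0.0112
G1 X-8.23 Y12.26 E0.0304
G1 X-7.48 Y12.43 E0.0496
G1 X-6.80 Y12.79 E0.0688
G1 X-6.72 Y12.86 E0.0715
G1 X-7.39 Y12.88 E0.0882
G1 X-9.43 Y12.43 E0.1403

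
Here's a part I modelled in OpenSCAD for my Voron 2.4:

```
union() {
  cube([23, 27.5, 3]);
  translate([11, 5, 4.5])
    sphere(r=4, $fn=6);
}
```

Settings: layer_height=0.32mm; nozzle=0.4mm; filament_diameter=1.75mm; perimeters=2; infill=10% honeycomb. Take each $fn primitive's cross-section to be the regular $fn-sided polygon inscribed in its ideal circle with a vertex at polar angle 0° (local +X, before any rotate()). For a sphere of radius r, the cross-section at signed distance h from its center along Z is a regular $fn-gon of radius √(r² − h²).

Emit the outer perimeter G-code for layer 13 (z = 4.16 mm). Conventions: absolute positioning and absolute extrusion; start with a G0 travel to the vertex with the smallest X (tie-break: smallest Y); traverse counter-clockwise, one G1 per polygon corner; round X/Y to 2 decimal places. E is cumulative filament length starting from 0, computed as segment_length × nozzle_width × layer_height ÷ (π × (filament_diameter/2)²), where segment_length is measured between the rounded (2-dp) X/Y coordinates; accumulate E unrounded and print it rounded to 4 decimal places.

G0 X7.01 Y5.00 Z4.16
G1 X9.01 Y1.55 E0.2122
G1 X12.99 Y1.55 E0.4240
G1 X14.99 Y5.00 E0.6362
G1 X12.99 Y8.45 E0.8484
G1 X9.01 Y8.45 E1.0602
G1 X7.01 Y5.00 E1.2725

At z = 4.16 mm: the cube is absent (z outside [0, 3]); the r=4 sphere at (11, 5) slices to a regular 6-gon of circumradius 3.986 (√(r²−h²) with h=0.34 from center); Taking the union: only the r=4 sphere at (11, 5) is present, so the union is just that shape — 1 connected region. The outline is a single polygon with 6 vertices. Extrusion per mm of travel: 0.4 × 0.32 / (π × 0.875²) = 0.053216. Accumulating E over each segment gives final E = 1.2725.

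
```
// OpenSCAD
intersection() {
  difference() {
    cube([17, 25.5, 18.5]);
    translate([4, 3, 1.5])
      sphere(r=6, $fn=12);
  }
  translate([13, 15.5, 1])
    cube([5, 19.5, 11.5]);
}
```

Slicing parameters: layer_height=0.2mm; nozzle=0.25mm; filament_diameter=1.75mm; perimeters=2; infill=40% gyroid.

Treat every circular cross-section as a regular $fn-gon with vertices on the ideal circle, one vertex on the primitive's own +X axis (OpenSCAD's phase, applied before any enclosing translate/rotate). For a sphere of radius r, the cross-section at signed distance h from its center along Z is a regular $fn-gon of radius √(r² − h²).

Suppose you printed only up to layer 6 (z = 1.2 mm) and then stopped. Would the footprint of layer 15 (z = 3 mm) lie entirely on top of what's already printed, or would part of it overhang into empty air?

entirely on top

Compare the two slices. At z = 1.2: the cube (footprint 17×25.5) is included at this height (area 433.50 mm²); the r=6 sphere at (4, 3) slices to a regular 12-gon of circumradius 5.992 (√(r²−h²) with h=0.3 from center) (area = (12/2)·5.992²·sin(360°/12) = 107.73 mm²); Subtracting the remaining from the first: starting from the 17×25.5 cube (433.50 mm²), the r=6 sphere at (4, 3) partially overlaps it — only the 77.16 mm² overlap (of its 107.73 mm²) is removed, clipping the outline — area = 356.34 mm²; the 5×19.5 cube at (13, 15.5) contributes its full rectangle (area 97.50 mm²); After intersecting: the 5×19.5 cube at (13, 15.5) partially overlaps that combined region; clipping to the common part keeps 40.00 mm² — area = 40.00 mm². At z = 3: the 17×25.5 cube contributes its full rectangle (area 433.50 mm²); the r=6 sphere at (4, 3) contributes a regular 12-gon of circumradius √(6²−1.5²) = 5.809 (area = (12/2)·5.809²·sin(360°/12) = 101.25 mm²); Taking the first minus the rest: starting from the 17×25.5 cube (433.50 mm²), the r=6 sphere at (4, 3) partially overlaps it — only the 74.19 mm² overlap (of its 101.25 mm²) is removed, clipping the outline — area = 359.31 mm²; the cube at (13, 15.5) is present — its section is the full 5×19.5 rectangle (area 97.50 mm²); Taking the intersection: the 5×19.5 cube at (13, 15.5) partially overlaps that combined region; clipping to the common part keeps 40.00 mm² — area = 40.00 mm². Checking containment: the cross-section at z = 3 is a subset of the cross-section at z = 1.2.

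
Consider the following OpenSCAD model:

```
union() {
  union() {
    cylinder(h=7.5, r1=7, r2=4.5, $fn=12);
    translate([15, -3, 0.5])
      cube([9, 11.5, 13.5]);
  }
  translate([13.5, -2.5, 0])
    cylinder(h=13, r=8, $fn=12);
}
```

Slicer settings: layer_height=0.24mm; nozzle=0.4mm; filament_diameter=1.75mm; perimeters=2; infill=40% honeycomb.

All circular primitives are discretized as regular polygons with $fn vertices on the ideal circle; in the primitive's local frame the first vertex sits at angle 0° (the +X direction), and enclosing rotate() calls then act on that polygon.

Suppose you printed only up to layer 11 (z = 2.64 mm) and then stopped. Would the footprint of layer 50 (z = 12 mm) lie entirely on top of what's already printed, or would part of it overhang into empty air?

entirely on top

Compare the two slices. At z = 2.64: the cone contributes a regular 12-gon of circumradius 6.120 (interpolated between r1=7 and r2=4.5 at t=0.352) (area = (12/2)·6.120²·sin(360°/12) = 112.36 mm²); the 9×11.5 cube at (15, -3) contributes its full rectangle (area 103.50 mm²); Taking the union: the 2 present regions are separate (no shared area or edge), so areas and boundary lengths simply add and each stays a separate island — area = 215.86 mm²; the cylinder at (13.5, -2.5): section is a regular 12-gon, circumradius r=8 (area = (12/2)·8.000²·sin(360°/12) = 192.00 mm²); Taking the union: the regions partially overlap — summed areas 407.86 mm² minus the doubly-counted overlap 39.52 mm² gives 368.35 mm² — area = 368.35 mm². At z = 12: the cone does not reach this height (z outside [0, 7.5]); the 9×11.5 cube at (15, -3) contributes its full rectangle (area 103.50 mm²); Merging all regions: only the 9×11.5 cube at (15, -3) is present, so the union is just that shape — area = 103.50 mm²; the cylinder at (13.5, -2.5): section is a regular 12-gon, circumradius r=8 (area = (12/2)·8.000²·sin(360°/12) = 192.00 mm²); Combining (union): the regions partially overlap — summed areas 295.50 mm² minus the doubly-counted overlap 39.52 mm² gives 255.98 mm² — area = 255.98 mm². Checking containment: the cross-section at z = 12 is a subset of the cross-section at z = 2.64.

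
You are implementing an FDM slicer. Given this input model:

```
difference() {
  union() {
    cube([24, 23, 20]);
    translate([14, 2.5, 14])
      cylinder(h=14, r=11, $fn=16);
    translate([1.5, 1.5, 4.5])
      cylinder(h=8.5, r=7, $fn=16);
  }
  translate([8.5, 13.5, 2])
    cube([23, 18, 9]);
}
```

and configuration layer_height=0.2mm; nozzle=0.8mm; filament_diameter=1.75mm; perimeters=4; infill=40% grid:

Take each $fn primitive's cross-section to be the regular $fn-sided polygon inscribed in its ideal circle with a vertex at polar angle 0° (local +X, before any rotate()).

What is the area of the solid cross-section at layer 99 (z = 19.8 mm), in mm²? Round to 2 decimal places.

At z = 19.8 mm: the cube (footprint 24×23) is included at this height (area 552.00 mm²); the r=11 cylinder at (14, 2.5) contributes a regular 16-gon of circumradius 11 (area = (16/2)·11.000²·sin(360°/16) = 370.44 mm²); the cylinder at (1.5, 1.5) does not reach this height (z outside [4.5, 13]); Merging all regions: the regions partially overlap — summed areas 922.44 mm² minus the doubly-counted overlap 234.63 mm² gives 687.81 mm² — area = 687.81 mm²; the cube at (8.5, 13.5) does not reach this height (z outside [2, 11]); Subtracting the remaining from the first: none of the subtracted shapes is present at this height, so that combined region is unchanged — area = 687.81 mm². Overall, the cross-section is a single solid region. Net area = 687.81 mm².

687.81 mm²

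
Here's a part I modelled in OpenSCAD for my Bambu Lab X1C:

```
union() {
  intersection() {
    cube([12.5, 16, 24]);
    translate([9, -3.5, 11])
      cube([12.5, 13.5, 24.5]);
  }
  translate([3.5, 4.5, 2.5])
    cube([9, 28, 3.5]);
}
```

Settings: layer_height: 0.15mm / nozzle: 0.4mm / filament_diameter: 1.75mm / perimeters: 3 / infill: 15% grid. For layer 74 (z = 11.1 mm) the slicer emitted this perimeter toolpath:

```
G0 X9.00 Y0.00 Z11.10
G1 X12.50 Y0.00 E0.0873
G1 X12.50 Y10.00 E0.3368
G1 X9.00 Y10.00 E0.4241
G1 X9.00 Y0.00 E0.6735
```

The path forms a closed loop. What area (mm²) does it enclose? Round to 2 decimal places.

35.00 mm²

Apply the shoelace formula to the sequence of (X, Y) vertices; enclosed area = 35.00 mm².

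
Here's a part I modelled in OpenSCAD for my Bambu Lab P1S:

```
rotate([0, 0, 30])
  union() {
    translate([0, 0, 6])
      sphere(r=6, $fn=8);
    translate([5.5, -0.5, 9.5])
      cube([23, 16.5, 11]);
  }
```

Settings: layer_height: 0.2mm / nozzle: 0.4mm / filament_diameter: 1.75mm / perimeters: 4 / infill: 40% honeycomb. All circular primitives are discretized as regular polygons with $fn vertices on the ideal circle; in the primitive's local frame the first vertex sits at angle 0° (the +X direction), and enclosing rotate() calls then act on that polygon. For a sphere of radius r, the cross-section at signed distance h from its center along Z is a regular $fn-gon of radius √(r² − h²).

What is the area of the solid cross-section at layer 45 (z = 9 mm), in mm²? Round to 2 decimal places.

At z = 9 mm: the r=6 sphere contributes a regular 8-gon of circumradius √(6²−3²) = 5.196 (area = (8/2)·5.196²·sin(360°/8) = 76.37 mm²); the cube at (5.5, -0.5) is not intersected at this z (z outside [9.5, 20.5]); Combining (union): only the r=6 sphere is present, so the union is just that shape — area = 76.37 mm²; (rotated 30° about Z; rotation is an isometry so areas/perimeters/island counts are preserved). Overall, the cross-section is a single solid region. Net area = 76.37 mm².

76.37 mm²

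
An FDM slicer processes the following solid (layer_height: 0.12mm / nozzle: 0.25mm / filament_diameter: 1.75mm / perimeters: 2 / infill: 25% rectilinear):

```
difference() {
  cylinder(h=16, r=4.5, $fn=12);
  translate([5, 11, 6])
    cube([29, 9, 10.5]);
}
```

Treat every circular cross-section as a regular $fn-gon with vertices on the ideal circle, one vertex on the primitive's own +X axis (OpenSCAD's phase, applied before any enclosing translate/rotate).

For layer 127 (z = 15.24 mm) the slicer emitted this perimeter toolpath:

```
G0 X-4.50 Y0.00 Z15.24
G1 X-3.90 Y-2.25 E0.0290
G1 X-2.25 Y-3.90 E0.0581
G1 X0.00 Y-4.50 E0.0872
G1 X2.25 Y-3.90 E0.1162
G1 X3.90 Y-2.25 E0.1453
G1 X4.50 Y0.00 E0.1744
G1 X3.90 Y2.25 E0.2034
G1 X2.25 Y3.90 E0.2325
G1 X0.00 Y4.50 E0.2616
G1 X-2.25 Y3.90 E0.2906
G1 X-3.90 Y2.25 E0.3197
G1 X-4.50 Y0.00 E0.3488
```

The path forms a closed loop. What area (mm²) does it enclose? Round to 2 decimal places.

Apply the shoelace formula to the sequence of (X, Y) vertices; enclosed area = 60.79 mm².

60.79 mm²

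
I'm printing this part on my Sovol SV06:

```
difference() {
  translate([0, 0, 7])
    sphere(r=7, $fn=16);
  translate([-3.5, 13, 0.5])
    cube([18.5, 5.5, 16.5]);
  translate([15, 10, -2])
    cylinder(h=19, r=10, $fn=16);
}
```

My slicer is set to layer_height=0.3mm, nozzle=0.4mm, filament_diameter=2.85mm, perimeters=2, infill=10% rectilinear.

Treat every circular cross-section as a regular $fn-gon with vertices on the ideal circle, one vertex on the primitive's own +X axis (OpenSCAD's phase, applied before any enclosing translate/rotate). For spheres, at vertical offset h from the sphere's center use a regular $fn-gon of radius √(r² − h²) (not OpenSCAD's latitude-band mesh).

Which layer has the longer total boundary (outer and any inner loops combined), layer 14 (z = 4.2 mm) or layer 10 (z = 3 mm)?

Layer 14 (z = 4.2): the r=7 sphere slices to a regular 16-gon of circumradius 6.416 (√(r²−h²) with h=2.8 from center) (perimeter = 2·16·6.416·sin(180°/16) = 40.05 mm); the cube at (-3.5, 13) (footprint 18.5×5.5) is included at this height (perimeter 48.00 mm); the r=10 cylinder at (15, 10) gives a regular 16-gon of circumradius 10 (constant along its height) (perimeter = 2·16·10.000·sin(180°/16) = 62.43 mm); Subtracting the remaining from the first: starting from the r=7 sphere, the 18.5×5.5 cube at (-3.5, 13) misses the remaining region (no effect); the r=10 cylinder at (15, 10) misses the remaining region (no effect) — boundary = 40.05 mm. So its perimeter = 40.05 mm. Layer 10 (z = 3): the r=7 sphere slices to a regular 16-gon of circumradius 5.745 (√(r²−h²) with h=4 from center) (perimeter = 2·16·5.745·sin(180°/16) = 35.86 mm); the 18.5×5.5 cube at (-3.5, 13) contributes its full rectangle (perimeter 48.00 mm); the r=10 cylinder at (15, 10) gives a regular 16-gon of circumradius 10 (constant along its height) (perimeter = 2·16·10.000·sin(180°/16) = 62.43 mm); Subtracting the remaining from the first: starting from the r=7 sphere, the 18.5×5.5 cube at (-3.5, 13) misses the remaining region (no effect); the r=10 cylinder at (15, 10) misses the remaining region (no effect) — boundary = 35.86 mm. So its perimeter = 35.86 mm. Layer 14 is larger (40.05 vs 35.86 mm).

layer 14 (z = 4.2 mm)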